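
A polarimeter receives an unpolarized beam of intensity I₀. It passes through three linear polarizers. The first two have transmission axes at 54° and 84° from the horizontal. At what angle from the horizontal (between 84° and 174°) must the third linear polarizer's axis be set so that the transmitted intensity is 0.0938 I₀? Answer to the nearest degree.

θ ≈ 144°

Unpolarized light through the first polarizer → I₁ = ½ I₀, now polarized at 54°.
I₂ = I₁ cos²(84° − 54°) = 0.5 I₀ · cos²(30°) = 0.375 I₀.
Need I₃/I₀ = 0.0938, so cos²(θ − 84°) = 0.0938 / 0.375 = 0.2501.
θ − 84° = arccos(√0.2501) = 60.0°, giving θ ≈ 84 + 60.0 = 144.0°.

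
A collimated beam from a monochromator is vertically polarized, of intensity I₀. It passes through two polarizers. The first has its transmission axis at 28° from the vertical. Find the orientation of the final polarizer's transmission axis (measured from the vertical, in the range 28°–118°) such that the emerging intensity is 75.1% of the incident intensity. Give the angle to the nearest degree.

θ ≈ 39°

By Malus's law, I₁ = I₀ cos²(28° − 0°) = I₀ cos²(28°) = 0.7796 I₀.
Need I₂/I₀ = 0.751, so cos²(θ − 28°) = 0.751 / 0.7796 = 0.9633.
θ − 28° = arccos(√0.9633) = 11.0°, giving θ ≈ 28 + 11.0 = 39.0°.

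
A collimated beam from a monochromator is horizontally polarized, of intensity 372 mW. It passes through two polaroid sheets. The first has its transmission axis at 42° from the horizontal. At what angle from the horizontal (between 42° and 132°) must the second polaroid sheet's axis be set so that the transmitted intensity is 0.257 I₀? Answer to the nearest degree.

θ ≈ 89°

I₁ = I₀ cos²(42° − 0°) = I₀ cos²(42°) = 0.5523 I₀.
Need I₂/I₀ = 0.257, so cos²(θ − 42°) = 0.257 / 0.5523 = 0.4654.
θ − 42° = arccos(√0.4654) = 47.0°, giving θ ≈ 42 + 47.0 = 89.0°.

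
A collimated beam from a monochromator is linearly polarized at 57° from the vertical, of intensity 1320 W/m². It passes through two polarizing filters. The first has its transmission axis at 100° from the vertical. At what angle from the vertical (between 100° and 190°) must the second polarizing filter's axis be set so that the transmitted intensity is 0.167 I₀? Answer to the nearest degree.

θ ≈ 156°

I₁ = I₀ cos²(100° − 57°) = I₀ cos²(43°) = 0.5349 I₀.
Need I₂/I₀ = 0.167, so cos²(θ − 100°) = 0.167 / 0.5349 = 0.3122.
θ − 100° = arccos(√0.3122) = 56.0°, giving θ ≈ 100 + 56.0 = 156.0°.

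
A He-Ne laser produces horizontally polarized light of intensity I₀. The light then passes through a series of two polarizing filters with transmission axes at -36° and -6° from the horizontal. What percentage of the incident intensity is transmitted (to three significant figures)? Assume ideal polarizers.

≈ 49.1%

By Malus's law, I₁ = I₀ cos²(-36° − 0°) = I₀ cos²(36°) = 0.6545 I₀.
I₂ = I₁ cos²(-6° + 36°) = 0.6545 I₀ · cos²(30°) = 0.4909 I₀.
That is 49.09% of the incident intensity.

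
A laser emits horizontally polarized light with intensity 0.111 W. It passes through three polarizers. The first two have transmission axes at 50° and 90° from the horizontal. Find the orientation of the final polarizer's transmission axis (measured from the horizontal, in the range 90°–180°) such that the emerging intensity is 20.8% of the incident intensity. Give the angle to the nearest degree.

θ ≈ 112°

By Malus's law, I₁ = I₀ cos²(50° − 0°) = I₀ cos²(50°) = 0.4132 I₀.
I₂ = I₁ cos²(90° − 50°) = 0.4132 I₀ · cos²(40°) = 0.2425 I₀.
Need I₃/I₀ = 0.208, so cos²(θ − 90°) = 0.208 / 0.2425 = 0.8579.
θ − 90° = arccos(√0.8579) = 22.1°, giving θ ≈ 90 + 22.1 = 112.1°.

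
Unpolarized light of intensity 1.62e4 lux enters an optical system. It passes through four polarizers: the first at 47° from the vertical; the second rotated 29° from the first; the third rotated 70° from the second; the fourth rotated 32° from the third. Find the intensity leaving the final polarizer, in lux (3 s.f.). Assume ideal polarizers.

I ≈ 521 lux

Unpolarized light through the first polarizer → I₁ = 1.62e4 lux/2 = 8100 lux, polarized at 47°.
I₂ = I₁ · cos²(29°) = 8100 · 0.765 = 6196 lux.
I₃ = I₂ · cos²(70°) = 6196 · 0.117 = 724.8 lux.
I₄ = I₃ · cos²(32°) = 724.8 · 0.7192 = 521.3 lux.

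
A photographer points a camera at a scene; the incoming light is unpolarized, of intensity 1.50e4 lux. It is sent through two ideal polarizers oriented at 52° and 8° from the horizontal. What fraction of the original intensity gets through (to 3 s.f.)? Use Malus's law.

I/I₀ ≈ 0.259

Unpolarized light through the first polarizer → I₁ = 1.50e4 lux/2 = 7500 lux, polarized at 52°.
I₂ = I₁ · cos²(44°) = 7500 · 0.5174 = 3881 lux.
Transmitted fraction = 0.2587.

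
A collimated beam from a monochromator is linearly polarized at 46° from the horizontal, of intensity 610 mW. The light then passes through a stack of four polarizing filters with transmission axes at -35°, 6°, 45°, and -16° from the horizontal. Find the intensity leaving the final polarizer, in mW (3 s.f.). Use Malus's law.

I ≈ 1.21 mW

By Malus's law, I₁ = 610 mW · cos²(81°) = 14.93 mW.
I₂ = I₁ · cos²(41°) = 14.93 · 0.5696 = 8.503 mW.
I₃ = I₂ · cos²(39°) = 8.503 · 0.604 = 5.135 mW.
I₄ = I₃ · cos²(61°) = 5.135 · 0.235 = 1.207 mW.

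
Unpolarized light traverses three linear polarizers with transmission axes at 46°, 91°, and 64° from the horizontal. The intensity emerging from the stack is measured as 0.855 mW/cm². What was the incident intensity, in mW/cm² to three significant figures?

Unpolarized light through the first polarizer → I₁ = ½ I₀, now polarized at 46°.
I₂ = I₁ cos²(91° − 46°) = 0.5 I₀ · cos²(45°) = 0.25 I₀.
I₃ = I₂ cos²(64° − 91°) = 0.25 I₀ · cos²(27°) = 0.1985 I₀.
So 0.855 mW/cm² = 0.1985 I₀, giving I₀ = 0.855/0.1985 = 4.308 mW/cm².

I₀ ≈ 4.31 mW/cm²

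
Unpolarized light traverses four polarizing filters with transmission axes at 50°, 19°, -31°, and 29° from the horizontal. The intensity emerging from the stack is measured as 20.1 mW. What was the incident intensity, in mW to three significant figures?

I₀ ≈ 530 mW

Unpolarized light through the first polarizer → I₁ = ½ I₀, now polarized at 50°.
I₂ = I₁ cos²(19° − 50°) = 0.5 I₀ · cos²(31°) = 0.3674 I₀.
I₃ = I₂ cos²(-31° − 19°) = 0.3674 I₀ · cos²(50°) = 0.1518 I₀.
I₄ = I₃ cos²(29° + 31°) = 0.1518 I₀ · cos²(60°) = 0.03795 I₀.
So 20.1 mW = 0.03795 I₀, giving I₀ = 20.1/0.03795 = 529.7 mW.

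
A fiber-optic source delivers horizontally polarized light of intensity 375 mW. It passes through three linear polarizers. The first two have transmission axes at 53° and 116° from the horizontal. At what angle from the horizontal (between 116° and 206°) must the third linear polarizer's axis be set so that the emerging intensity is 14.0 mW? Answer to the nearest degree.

I₁ = I₀ cos²(53° − 0°) = I₀ cos²(53°) = 0.3622 I₀.
I₂ = I₁ cos²(116° − 53°) = 0.3622 I₀ · cos²(63°) = 0.07465 I₀.
Target fraction: 14.0 / 375 mW = 0.03733 of I₀.
Need I₃/I₀ = 0.03733, so cos²(θ − 116°) = 0.03733 / 0.07465 = 0.5001.
θ − 116° = arccos(√0.5001) = 45.0°, giving θ ≈ 116 + 45.0 = 161.0°.

θ ≈ 161°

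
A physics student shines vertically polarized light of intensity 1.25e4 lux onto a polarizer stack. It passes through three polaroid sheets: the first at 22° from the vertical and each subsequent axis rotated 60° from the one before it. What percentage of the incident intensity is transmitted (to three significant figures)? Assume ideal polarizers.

I₁ = 1.25e4 lux · cos²(22°) = 1.075e+04 lux.
I₂ = I₁ · cos²(60°) = 1.075e+04 · 0.25 = 2686 lux.
I₃ = I₂ · cos²(60°) = 2686 · 0.25 = 671.6 lux.
That is 5.373% of the incident intensity.

≈ 5.37%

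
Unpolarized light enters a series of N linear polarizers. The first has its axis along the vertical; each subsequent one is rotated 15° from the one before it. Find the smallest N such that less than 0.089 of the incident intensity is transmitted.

First polarizer halves the unpolarized light: factor 1/2.
Each further stage multiplies by cos²(15°) = 0.933.
After N polarizers: T = 0.5·0.933^(N−1). Require T < 0.089 ⇒ N−1 > ln(0.089/0.5)/ln(0.933) = 24.89, so N−1 ≥ 25 and N = 26.
Check: N=26 gives T = 0.08834 < 0.089; N=25 gives T = 0.09468.

N = 26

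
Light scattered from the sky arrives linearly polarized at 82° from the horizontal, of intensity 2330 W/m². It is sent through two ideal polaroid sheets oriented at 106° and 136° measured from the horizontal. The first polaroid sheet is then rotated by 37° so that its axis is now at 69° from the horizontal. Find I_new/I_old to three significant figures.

Before rotation:
I₁ = I₀ cos²(106° − 82°) = I₀ cos²(24°) = 0.8346 I₀.
I₂ = I₁ cos²(136° − 106°) = 0.8346 I₀ · cos²(30°) = 0.6259 I₀.
After rotation:
I₁ = I₀ cos²(69° − 82°) = I₀ cos²(13°) = 0.9494 I₀.
I₂ = I₁ cos²(136° − 69°) = 0.9494 I₀ · cos²(67°) = 0.1449 I₀.
Ratio = 0.1449 / 0.6259 = 0.2316.

I_new/I_old ≈ 0.232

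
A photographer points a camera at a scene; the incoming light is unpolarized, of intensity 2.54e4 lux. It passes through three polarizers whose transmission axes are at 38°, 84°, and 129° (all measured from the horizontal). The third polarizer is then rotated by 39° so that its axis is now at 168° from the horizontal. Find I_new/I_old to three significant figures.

Before rotation:
Unpolarized light through the first polarizer → I₁ = ½ I₀, now polarized at 38°.
I₂ = I₁ cos²(84° − 38°) = 0.5 I₀ · cos²(46°) = 0.2413 I₀.
I₃ = I₂ cos²(129° − 84°) = 0.2413 I₀ · cos²(45°) = 0.1206 I₀.
After rotation:
Unpolarized light through the first polarizer → I₁ = ½ I₀, now polarized at 38°.
I₂ = I₁ cos²(84° − 38°) = 0.5 I₀ · cos²(46°) = 0.2413 I₀.
I₃ = I₂ cos²(168° − 84°) = 0.2413 I₀ · cos²(84°) = 0.002636 I₀.
Ratio = 0.002636 / 0.1206 = 0.02185.

I_new/I_old ≈ 0.0219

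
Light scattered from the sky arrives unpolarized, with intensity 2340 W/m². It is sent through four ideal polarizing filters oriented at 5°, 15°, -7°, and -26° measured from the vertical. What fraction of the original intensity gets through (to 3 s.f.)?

I/I₀ ≈ 0.373

Unpolarized light through the first polarizer → I₁ = 2340 W/m²/2 = 1170 W/m², polarized at 5°.
I₂ = I₁ · cos²(10°) = 1170 · 0.9698 = 1135 W/m².
I₃ = I₂ · cos²(22°) = 1135 · 0.8597 = 975.5 W/m².
I₄ = I₃ · cos²(19°) = 975.5 · 0.894 = 872.1 W/m².
Transmitted fraction = 0.3727.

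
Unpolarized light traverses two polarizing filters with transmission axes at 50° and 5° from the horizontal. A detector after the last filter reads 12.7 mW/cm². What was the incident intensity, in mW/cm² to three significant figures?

Unpolarized light through the first polarizer → I₁ = ½ I₀, now polarized at 50°.
I₂ = I₁ cos²(5° − 50°) = 0.5 I₀ · cos²(45°) = 0.25 I₀.
So 12.7 mW/cm² = 0.25 I₀, giving I₀ = 12.7/0.25 = 50.8 mW/cm².

I₀ ≈ 50.8 mW/cm²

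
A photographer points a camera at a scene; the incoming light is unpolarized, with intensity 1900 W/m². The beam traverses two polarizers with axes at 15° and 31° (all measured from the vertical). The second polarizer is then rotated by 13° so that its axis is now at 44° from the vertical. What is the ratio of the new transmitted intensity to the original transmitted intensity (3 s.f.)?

I_new/I_old ≈ 0.828

Before rotation:
Unpolarized light through the first polarizer → I₁ = ½ I₀, now polarized at 15°.
I₂ = I₁ cos²(31° − 15°) = 0.5 I₀ · cos²(16°) = 0.462 I₀.
After rotation:
Unpolarized light through the first polarizer → I₁ = ½ I₀, now polarized at 15°.
I₂ = I₁ cos²(44° − 15°) = 0.5 I₀ · cos²(29°) = 0.3825 I₀.
Ratio = 0.3825 / 0.462 = 0.8279.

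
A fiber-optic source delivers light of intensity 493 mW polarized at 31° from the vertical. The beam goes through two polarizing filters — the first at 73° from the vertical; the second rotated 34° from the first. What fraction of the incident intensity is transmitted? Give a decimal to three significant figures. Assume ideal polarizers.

I/I₀ ≈ 0.380

By Malus's law, I₁ = 493 mW · cos²(42°) = 272.3 mW.
I₂ = I₁ · cos²(34°) = 272.3 · 0.6873 = 187.1 mW.
Transmitted fraction = 0.3796.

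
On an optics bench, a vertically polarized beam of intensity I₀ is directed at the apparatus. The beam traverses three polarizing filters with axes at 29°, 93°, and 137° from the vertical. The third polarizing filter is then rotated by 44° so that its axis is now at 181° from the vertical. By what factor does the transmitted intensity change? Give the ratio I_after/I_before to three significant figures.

Before rotation:
I₁ = I₀ cos²(29° − 0°) = I₀ cos²(29°) = 0.765 I₀.
I₂ = I₁ cos²(93° − 29°) = 0.765 I₀ · cos²(64°) = 0.147 I₀.
I₃ = I₂ cos²(137° − 93°) = 0.147 I₀ · cos²(44°) = 0.07607 I₀.
After rotation:
I₁ = I₀ cos²(29° − 0°) = I₀ cos²(29°) = 0.765 I₀.
I₂ = I₁ cos²(93° − 29°) = 0.765 I₀ · cos²(64°) = 0.147 I₀.
I₃ = I₂ cos²(181° − 93°) = 0.147 I₀ · cos²(88°) = 0.000179 I₀.
Ratio = 0.000179 / 0.07607 = 0.002354.

I_new/I_old ≈ 0.00235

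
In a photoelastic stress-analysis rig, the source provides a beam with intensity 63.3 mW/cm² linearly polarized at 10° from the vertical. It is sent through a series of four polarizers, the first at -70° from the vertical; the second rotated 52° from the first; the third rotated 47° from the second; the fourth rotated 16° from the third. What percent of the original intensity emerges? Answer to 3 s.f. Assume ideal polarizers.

I₁ = 63.3 mW/cm² · cos²(80°) = 1.909 mW/cm².
I₂ = I₁ · cos²(52°) = 1.909 · 0.379 = 0.7235 mW/cm².
I₃ = I₂ · cos²(47°) = 0.7235 · 0.4651 = 0.3365 mW/cm².
I₄ = I₃ · cos²(16°) = 0.3365 · 0.924 = 0.3109 mW/cm².
That is 0.4912% of the incident intensity.

≈ 0.491%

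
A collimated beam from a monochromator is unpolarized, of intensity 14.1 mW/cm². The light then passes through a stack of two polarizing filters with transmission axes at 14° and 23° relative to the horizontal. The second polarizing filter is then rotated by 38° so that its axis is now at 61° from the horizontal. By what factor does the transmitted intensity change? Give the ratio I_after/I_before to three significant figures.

Before rotation:
Unpolarized light through the first polarizer → I₁ = ½ I₀, now polarized at 14°.
I₂ = I₁ cos²(23° − 14°) = 0.5 I₀ · cos²(9°) = 0.4878 I₀.
After rotation:
Unpolarized light through the first polarizer → I₁ = ½ I₀, now polarized at 14°.
I₂ = I₁ cos²(61° − 14°) = 0.5 I₀ · cos²(47°) = 0.2326 I₀.
Ratio = 0.2326 / 0.4878 = 0.4768.

I_new/I_old ≈ 0.477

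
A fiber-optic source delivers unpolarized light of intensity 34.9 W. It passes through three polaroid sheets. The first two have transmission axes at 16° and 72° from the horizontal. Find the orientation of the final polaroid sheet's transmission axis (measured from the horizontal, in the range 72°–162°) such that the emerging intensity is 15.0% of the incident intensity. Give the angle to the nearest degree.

Unpolarized light through the first polarizer → I₁ = ½ I₀, now polarized at 16°.
I₂ = I₁ cos²(72° − 16°) = 0.5 I₀ · cos²(56°) = 0.1563 I₀.
Need I₃/I₀ = 0.15, so cos²(θ − 72°) = 0.15 / 0.1563 = 0.9594.
θ − 72° = arccos(√0.9594) = 11.6°, giving θ ≈ 72 + 11.6 = 83.6°.

θ ≈ 84°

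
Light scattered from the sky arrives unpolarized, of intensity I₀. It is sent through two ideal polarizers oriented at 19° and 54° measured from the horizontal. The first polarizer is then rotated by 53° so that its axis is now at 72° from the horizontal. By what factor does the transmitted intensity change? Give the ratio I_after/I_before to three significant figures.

I_new/I_old ≈ 1.35

Before rotation:
Unpolarized light through the first polarizer → I₁ = ½ I₀, now polarized at 19°.
I₂ = I₁ cos²(54° − 19°) = 0.5 I₀ · cos²(35°) = 0.3355 I₀.
After rotation:
Unpolarized light through the first polarizer → I₁ = ½ I₀, now polarized at 72°.
I₂ = I₁ cos²(54° − 72°) = 0.5 I₀ · cos²(18°) = 0.4523 I₀.
Ratio = 0.4523 / 0.3355 = 1.348.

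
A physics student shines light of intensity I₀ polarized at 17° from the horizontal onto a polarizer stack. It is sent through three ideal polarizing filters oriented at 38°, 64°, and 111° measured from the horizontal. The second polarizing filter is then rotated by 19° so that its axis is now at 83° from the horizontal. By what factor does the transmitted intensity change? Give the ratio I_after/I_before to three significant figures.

Before rotation:
I₁ = I₀ cos²(38° − 17°) = I₀ cos²(21°) = 0.8716 I₀.
I₂ = I₁ cos²(64° − 38°) = 0.8716 I₀ · cos²(26°) = 0.7041 I₀.
I₃ = I₂ cos²(111° − 64°) = 0.7041 I₀ · cos²(47°) = 0.3275 I₀.
After rotation:
I₁ = I₀ cos²(38° − 17°) = I₀ cos²(21°) = 0.8716 I₀.
I₂ = I₁ cos²(83° − 38°) = 0.8716 I₀ · cos²(45°) = 0.4358 I₀.
I₃ = I₂ cos²(111° − 83°) = 0.4358 I₀ · cos²(28°) = 0.3397 I₀.
Ratio = 0.3397 / 0.3275 = 1.037.

I_new/I_old ≈ 1.04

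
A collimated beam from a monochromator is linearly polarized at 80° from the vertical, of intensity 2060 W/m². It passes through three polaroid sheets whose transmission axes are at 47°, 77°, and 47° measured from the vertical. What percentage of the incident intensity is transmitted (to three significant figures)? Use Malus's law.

By Malus's law, I₁ = 2060 W/m² · cos²(33°) = 1449 W/m².
I₂ = I₁ · cos²(30°) = 1449 · 0.75 = 1087 W/m².
I₃ = I₂ · cos²(30°) = 1087 · 0.75 = 815 W/m².
That is 39.56% of the incident intensity.

≈ 39.6%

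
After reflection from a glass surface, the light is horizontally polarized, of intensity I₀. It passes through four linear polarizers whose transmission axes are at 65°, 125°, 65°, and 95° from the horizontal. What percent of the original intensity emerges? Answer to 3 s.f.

≈ 0.837%

I₁ = I₀ cos²(65° − 0°) = I₀ cos²(65°) = 0.1786 I₀.
I₂ = I₁ cos²(125° − 65°) = 0.1786 I₀ · cos²(60°) = 0.04465 I₀.
I₃ = I₂ cos²(65° − 125°) = 0.04465 I₀ · cos²(60°) = 0.01116 I₀.
I₄ = I₃ cos²(95° − 65°) = 0.01116 I₀ · cos²(30°) = 0.008372 I₀.
That is 0.8372% of the incident intensity.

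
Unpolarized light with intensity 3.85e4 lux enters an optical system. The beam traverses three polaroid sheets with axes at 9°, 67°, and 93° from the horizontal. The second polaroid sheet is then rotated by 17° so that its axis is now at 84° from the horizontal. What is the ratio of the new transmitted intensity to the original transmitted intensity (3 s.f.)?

I_new/I_old ≈ 0.288

Before rotation:
Unpolarized light through the first polarizer → I₁ = ½ I₀, now polarized at 9°.
I₂ = I₁ cos²(67° − 9°) = 0.5 I₀ · cos²(58°) = 0.1404 I₀.
I₃ = I₂ cos²(93° − 67°) = 0.1404 I₀ · cos²(26°) = 0.1134 I₀.
After rotation:
Unpolarized light through the first polarizer → I₁ = ½ I₀, now polarized at 9°.
I₂ = I₁ cos²(84° − 9°) = 0.5 I₀ · cos²(75°) = 0.03349 I₀.
I₃ = I₂ cos²(93° − 84°) = 0.03349 I₀ · cos²(9°) = 0.03267 I₀.
Ratio = 0.03267 / 0.1134 = 0.2881.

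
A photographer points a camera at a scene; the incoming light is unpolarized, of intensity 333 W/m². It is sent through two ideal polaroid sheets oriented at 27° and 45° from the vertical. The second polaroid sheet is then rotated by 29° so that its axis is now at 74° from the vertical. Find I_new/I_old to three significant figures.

I_new/I_old ≈ 0.514

Before rotation:
Unpolarized light through the first polarizer → I₁ = ½ I₀, now polarized at 27°.
I₂ = I₁ cos²(45° − 27°) = 0.5 I₀ · cos²(18°) = 0.4523 I₀.
After rotation:
Unpolarized light through the first polarizer → I₁ = ½ I₀, now polarized at 27°.
I₂ = I₁ cos²(74° − 27°) = 0.5 I₀ · cos²(47°) = 0.2326 I₀.
Ratio = 0.2326 / 0.4523 = 0.5142.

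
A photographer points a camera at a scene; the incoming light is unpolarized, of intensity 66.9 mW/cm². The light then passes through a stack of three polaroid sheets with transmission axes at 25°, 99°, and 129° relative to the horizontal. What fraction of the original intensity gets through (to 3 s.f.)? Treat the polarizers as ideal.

Unpolarized light through the first polarizer → I₁ = 66.9 mW/cm²/2 = 33.45 mW/cm², polarized at 25°.
I₂ = I₁ · cos²(74°) = 33.45 · 0.07598 = 2.541 mW/cm².
I₃ = I₂ · cos²(30°) = 2.541 · 0.75 = 1.906 mW/cm².
Transmitted fraction = 0.02849.

I/I₀ ≈ 0.0285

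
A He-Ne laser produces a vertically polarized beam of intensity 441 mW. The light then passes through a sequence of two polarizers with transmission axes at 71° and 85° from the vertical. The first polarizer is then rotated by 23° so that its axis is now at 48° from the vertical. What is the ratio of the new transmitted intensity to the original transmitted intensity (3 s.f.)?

I_new/I_old ≈ 2.86

Before rotation:
I₁ = I₀ cos²(71° − 0°) = I₀ cos²(71°) = 0.106 I₀.
I₂ = I₁ cos²(85° − 71°) = 0.106 I₀ · cos²(14°) = 0.09979 I₀.
After rotation:
I₁ = I₀ cos²(48° − 0°) = I₀ cos²(48°) = 0.4477 I₀.
I₂ = I₁ cos²(85° − 48°) = 0.4477 I₀ · cos²(37°) = 0.2856 I₀.
Ratio = 0.2856 / 0.09979 = 2.862.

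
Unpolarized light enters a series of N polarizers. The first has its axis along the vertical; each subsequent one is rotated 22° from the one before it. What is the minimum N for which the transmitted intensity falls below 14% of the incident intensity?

First polarizer halves the unpolarized light: factor 1/2.
Each further stage multiplies by cos²(22°) = 0.8597.
After N polarizers: T = 0.5·0.8597^(N−1). Require T < 0.14 ⇒ N−1 > ln(0.14/0.5)/ln(0.8597) = 8.42, so N−1 ≥ 9 and N = 10.
Check: N=10 gives T = 0.1282 < 0.14; N=9 gives T = 0.1492.

N = 10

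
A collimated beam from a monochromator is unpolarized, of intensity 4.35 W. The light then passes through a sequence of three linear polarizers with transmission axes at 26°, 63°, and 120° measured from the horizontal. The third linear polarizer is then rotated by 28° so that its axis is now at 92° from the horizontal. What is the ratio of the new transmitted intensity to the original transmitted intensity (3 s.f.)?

Before rotation:
Unpolarized light through the first polarizer → I₁ = ½ I₀, now polarized at 26°.
I₂ = I₁ cos²(63° − 26°) = 0.5 I₀ · cos²(37°) = 0.3189 I₀.
I₃ = I₂ cos²(120° − 63°) = 0.3189 I₀ · cos²(57°) = 0.0946 I₀.
After rotation:
Unpolarized light through the first polarizer → I₁ = ½ I₀, now polarized at 26°.
I₂ = I₁ cos²(63° − 26°) = 0.5 I₀ · cos²(37°) = 0.3189 I₀.
I₃ = I₂ cos²(92° − 63°) = 0.3189 I₀ · cos²(29°) = 0.244 I₀.
Ratio = 0.244 / 0.0946 = 2.579.

I_new/I_old ≈ 2.58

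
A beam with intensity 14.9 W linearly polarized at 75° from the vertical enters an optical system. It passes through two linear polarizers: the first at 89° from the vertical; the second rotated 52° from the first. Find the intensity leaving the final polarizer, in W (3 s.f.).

I ≈ 5.32 W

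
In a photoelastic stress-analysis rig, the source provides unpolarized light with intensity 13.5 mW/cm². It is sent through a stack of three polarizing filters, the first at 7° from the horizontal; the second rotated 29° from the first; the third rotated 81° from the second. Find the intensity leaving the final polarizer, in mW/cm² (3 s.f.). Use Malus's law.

Unpolarized light through the first polarizer → I₁ = 13.5 mW/cm²/2 = 6.75 mW/cm², polarized at 7°.
I₂ = I₁ · cos²(29°) = 6.75 · 0.765 = 5.163 mW/cm².
I₃ = I₂ · cos²(81°) = 5.163 · 0.02447 = 0.1264 mW/cm².

I ≈ 0.126 mW/cm²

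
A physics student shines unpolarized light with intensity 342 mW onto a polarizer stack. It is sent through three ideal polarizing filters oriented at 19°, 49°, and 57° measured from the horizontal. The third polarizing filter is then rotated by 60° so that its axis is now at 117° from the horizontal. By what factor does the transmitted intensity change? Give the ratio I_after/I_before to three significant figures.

Before rotation:
Unpolarized light through the first polarizer → I₁ = ½ I₀, now polarized at 19°.
I₂ = I₁ cos²(49° − 19°) = 0.5 I₀ · cos²(30°) = 0.375 I₀.
I₃ = I₂ cos²(57° − 49°) = 0.375 I₀ · cos²(8°) = 0.3677 I₀.
After rotation:
Unpolarized light through the first polarizer → I₁ = ½ I₀, now polarized at 19°.
I₂ = I₁ cos²(49° − 19°) = 0.5 I₀ · cos²(30°) = 0.375 I₀.
I₃ = I₂ cos²(117° − 49°) = 0.375 I₀ · cos²(68°) = 0.05262 I₀.
Ratio = 0.05262 / 0.3677 = 0.1431.

I_new/I_old ≈ 0.143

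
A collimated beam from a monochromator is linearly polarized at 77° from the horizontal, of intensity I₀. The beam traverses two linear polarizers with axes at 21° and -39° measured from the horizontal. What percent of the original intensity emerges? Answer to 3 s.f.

I₁ = I₀ cos²(21° − 77°) = I₀ cos²(56°) = 0.3127 I₀.
I₂ = I₁ cos²(-39° − 21°) = 0.3127 I₀ · cos²(60°) = 0.07817 I₀.
That is 7.817% of the incident intensity.

≈ 7.82%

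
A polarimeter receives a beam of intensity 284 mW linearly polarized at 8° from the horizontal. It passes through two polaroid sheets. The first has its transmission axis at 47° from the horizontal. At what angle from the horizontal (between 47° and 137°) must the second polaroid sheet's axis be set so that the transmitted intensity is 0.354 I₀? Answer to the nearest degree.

By Malus's law, I₁ = I₀ cos²(47° − 8°) = I₀ cos²(39°) = 0.604 I₀.
Need I₂/I₀ = 0.354, so cos²(θ − 47°) = 0.354 / 0.604 = 0.5861.
θ − 47° = arccos(√0.5861) = 40.0°, giving θ ≈ 47 + 40.0 = 87.0°.

θ ≈ 87°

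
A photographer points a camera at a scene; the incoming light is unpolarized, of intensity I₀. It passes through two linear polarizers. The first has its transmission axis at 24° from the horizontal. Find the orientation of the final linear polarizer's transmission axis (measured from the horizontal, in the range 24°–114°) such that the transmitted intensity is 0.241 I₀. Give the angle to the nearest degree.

Unpolarized light through the first polarizer → I₁ = ½ I₀, now polarized at 24°.
Need I₂/I₀ = 0.241, so cos²(θ − 24°) = 0.241 / 0.5 = 0.482.
θ − 24° = arccos(√0.482) = 46.0°, giving θ ≈ 24 + 46.0 = 70.0°.

θ ≈ 70°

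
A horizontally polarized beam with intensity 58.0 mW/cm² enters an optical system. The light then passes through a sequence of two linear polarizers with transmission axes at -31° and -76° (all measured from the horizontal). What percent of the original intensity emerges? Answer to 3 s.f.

≈ 36.7%

By Malus's law, I₁ = 58.0 mW/cm² · cos²(31°) = 42.61 mW/cm².
I₂ = I₁ · cos²(45°) = 42.61 · 0.5 = 21.31 mW/cm².
That is 36.74% of the incident intensity.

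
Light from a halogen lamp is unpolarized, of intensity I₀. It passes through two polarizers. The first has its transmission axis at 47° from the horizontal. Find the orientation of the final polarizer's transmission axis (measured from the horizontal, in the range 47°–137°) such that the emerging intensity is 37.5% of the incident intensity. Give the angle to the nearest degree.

θ ≈ 77°

Unpolarized light through the first polarizer → I₁ = ½ I₀, now polarized at 47°.
Need I₂/I₀ = 0.375, so cos²(θ − 47°) = 0.375 / 0.5 = 0.75.
θ − 47° = arccos(√0.75) = 30.0°, giving θ ≈ 47 + 30.0 = 77.0°.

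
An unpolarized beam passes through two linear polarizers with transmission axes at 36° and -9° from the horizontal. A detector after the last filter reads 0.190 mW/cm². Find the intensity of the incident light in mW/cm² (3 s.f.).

Unpolarized light through the first polarizer → I₁ = ½ I₀, now polarized at 36°.
I₂ = I₁ cos²(-9° − 36°) = 0.5 I₀ · cos²(45°) = 0.25 I₀.
So 0.190 mW/cm² = 0.25 I₀, giving I₀ = 0.190/0.25 = 0.76 mW/cm².

I₀ ≈ 0.760 mW/cm²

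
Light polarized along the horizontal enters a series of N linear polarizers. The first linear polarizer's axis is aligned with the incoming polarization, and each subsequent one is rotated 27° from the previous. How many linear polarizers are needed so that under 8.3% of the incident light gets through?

N = 12

First polarizer is aligned with the polarization: full transmission.
Each further stage multiplies by cos²(27°) = 0.7939.
After N polarizers: T = 0.7939^(N−1). Require T < 0.083 ⇒ N−1 > ln(0.083)/ln(0.7939) = 10.78, so N−1 ≥ 11 and N = 12.
Check: N=12 gives T = 0.07895 < 0.083; N=11 gives T = 0.09945.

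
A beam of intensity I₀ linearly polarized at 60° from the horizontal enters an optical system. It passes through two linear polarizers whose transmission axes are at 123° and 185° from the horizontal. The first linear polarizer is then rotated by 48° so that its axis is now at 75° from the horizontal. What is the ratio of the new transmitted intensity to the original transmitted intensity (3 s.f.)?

Before rotation:
By Malus's law, I₁ = I₀ cos²(123° − 60°) = I₀ cos²(63°) = 0.2061 I₀.
I₂ = I₁ cos²(185° − 123°) = 0.2061 I₀ · cos²(62°) = 0.04543 I₀.
After rotation:
I₁ = I₀ cos²(75° − 60°) = I₀ cos²(15°) = 0.933 I₀.
Angle between axes 1 and 2: 70°. I₂ = 0.933 I₀ · cos²(70°) = 0.1091 I₀.
Ratio = 0.1091 / 0.04543 = 2.403.

I_new/I_old ≈ 2.40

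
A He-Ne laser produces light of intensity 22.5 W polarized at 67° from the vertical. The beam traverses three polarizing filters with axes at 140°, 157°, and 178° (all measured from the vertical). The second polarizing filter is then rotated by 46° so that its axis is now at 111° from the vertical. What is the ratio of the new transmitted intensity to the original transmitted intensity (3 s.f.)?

Before rotation:
I₁ = I₀ cos²(140° − 67°) = I₀ cos²(73°) = 0.08548 I₀.
I₂ = I₁ cos²(157° − 140°) = 0.08548 I₀ · cos²(17°) = 0.07817 I₀.
I₃ = I₂ cos²(178° − 157°) = 0.07817 I₀ · cos²(21°) = 0.06813 I₀.
After rotation:
I₁ = I₀ cos²(140° − 67°) = I₀ cos²(73°) = 0.08548 I₀.
I₂ = I₁ cos²(111° − 140°) = 0.08548 I₀ · cos²(29°) = 0.06539 I₀.
I₃ = I₂ cos²(178° − 111°) = 0.06539 I₀ · cos²(67°) = 0.009983 I₀.
Ratio = 0.009983 / 0.06813 = 0.1465.

I_new/I_old ≈ 0.147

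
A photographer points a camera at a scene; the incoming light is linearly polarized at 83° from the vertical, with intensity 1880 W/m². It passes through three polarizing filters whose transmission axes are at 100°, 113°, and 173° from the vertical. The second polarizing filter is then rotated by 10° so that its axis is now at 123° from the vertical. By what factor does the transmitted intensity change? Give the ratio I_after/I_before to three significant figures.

I_new/I_old ≈ 1.48

Before rotation:
By Malus's law, I₁ = I₀ cos²(100° − 83°) = I₀ cos²(17°) = 0.9145 I₀.
I₂ = I₁ cos²(113° − 100°) = 0.9145 I₀ · cos²(13°) = 0.8682 I₀.
I₃ = I₂ cos²(173° − 113°) = 0.8682 I₀ · cos²(60°) = 0.2171 I₀.
After rotation:
I₁ = I₀ cos²(100° − 83°) = I₀ cos²(17°) = 0.9145 I₀.
I₂ = I₁ cos²(123° − 100°) = 0.9145 I₀ · cos²(23°) = 0.7749 I₀.
I₃ = I₂ cos²(173° − 123°) = 0.7749 I₀ · cos²(50°) = 0.3202 I₀.
Ratio = 0.3202 / 0.2171 = 1.475.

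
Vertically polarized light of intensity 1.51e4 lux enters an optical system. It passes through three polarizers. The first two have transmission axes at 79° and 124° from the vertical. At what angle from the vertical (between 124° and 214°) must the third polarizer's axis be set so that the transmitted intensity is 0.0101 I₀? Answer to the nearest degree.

By Malus's law, I₁ = I₀ cos²(79° − 0°) = I₀ cos²(79°) = 0.03641 I₀.
I₂ = I₁ cos²(124° − 79°) = 0.03641 I₀ · cos²(45°) = 0.0182 I₀.
Need I₃/I₀ = 0.0101, so cos²(θ − 124°) = 0.0101 / 0.0182 = 0.5548.
θ − 124° = arccos(√0.5548) = 41.9°, giving θ ≈ 124 + 41.9 = 165.9°.

θ ≈ 166°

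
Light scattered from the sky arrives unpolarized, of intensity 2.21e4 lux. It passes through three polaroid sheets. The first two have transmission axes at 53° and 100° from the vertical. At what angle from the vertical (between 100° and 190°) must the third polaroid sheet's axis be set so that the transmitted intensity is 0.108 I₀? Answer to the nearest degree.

Unpolarized light through the first polarizer → I₁ = ½ I₀, now polarized at 53°.
I₂ = I₁ cos²(100° − 53°) = 0.5 I₀ · cos²(47°) = 0.2326 I₀.
Need I₃/I₀ = 0.108, so cos²(θ − 100°) = 0.108 / 0.2326 = 0.4644.
θ − 100° = arccos(√0.4644) = 47.0°, giving θ ≈ 100 + 47.0 = 147.0°.

θ ≈ 147°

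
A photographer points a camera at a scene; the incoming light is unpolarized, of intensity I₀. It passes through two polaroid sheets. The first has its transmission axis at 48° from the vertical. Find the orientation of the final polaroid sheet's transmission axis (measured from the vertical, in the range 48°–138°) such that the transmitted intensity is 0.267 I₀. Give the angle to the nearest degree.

Unpolarized light through the first polarizer → I₁ = ½ I₀, now polarized at 48°.
Need I₂/I₀ = 0.267, so cos²(θ − 48°) = 0.267 / 0.5 = 0.534.
θ − 48° = arccos(√0.534) = 43.1°, giving θ ≈ 48 + 43.1 = 91.1°.

θ ≈ 91°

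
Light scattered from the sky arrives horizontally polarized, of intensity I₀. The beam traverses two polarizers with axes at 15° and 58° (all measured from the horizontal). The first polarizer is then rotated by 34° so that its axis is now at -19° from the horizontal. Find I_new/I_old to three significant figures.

Before rotation:
By Malus's law, I₁ = I₀ cos²(15° − 0°) = I₀ cos²(15°) = 0.933 I₀.
I₂ = I₁ cos²(58° − 15°) = 0.933 I₀ · cos²(43°) = 0.499 I₀.
After rotation:
I₁ = I₀ cos²(-19° − 0°) = I₀ cos²(19°) = 0.894 I₀.
I₂ = I₁ cos²(58° + 19°) = 0.894 I₀ · cos²(77°) = 0.04524 I₀.
Ratio = 0.04524 / 0.499 = 0.09065.

I_new/I_old ≈ 0.0907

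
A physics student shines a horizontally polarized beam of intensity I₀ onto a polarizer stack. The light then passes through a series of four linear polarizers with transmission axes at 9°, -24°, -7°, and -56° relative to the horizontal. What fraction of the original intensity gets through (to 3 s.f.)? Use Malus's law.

By Malus's law, I₁ = I₀ cos²(9° − 0°) = I₀ cos²(9°) = 0.9755 I₀.
I₂ = I₁ cos²(-24° − 9°) = 0.9755 I₀ · cos²(33°) = 0.6862 I₀.
I₃ = I₂ cos²(-7° + 24°) = 0.6862 I₀ · cos²(17°) = 0.6275 I₀.
I₄ = I₃ cos²(-56° + 7°) = 0.6275 I₀ · cos²(49°) = 0.2701 I₀.
Transmitted fraction = 0.2701.

≈ 0.270 I₀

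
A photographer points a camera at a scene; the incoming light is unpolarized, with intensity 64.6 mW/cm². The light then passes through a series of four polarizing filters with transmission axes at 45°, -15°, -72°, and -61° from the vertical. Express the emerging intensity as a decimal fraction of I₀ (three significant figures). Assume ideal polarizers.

Unpolarized light through the first polarizer → I₁ = 64.6 mW/cm²/2 = 32.3 mW/cm², polarized at 45°.
I₂ = I₁ · cos²(60°) = 32.3 · 0.25 = 8.075 mW/cm².
I₃ = I₂ · cos²(57°) = 8.075 · 0.2966 = 2.395 mW/cm².
I₄ = I₃ · cos²(11°) = 2.395 · 0.9636 = 2.308 mW/cm².
Transmitted fraction = 0.03573.

I/I₀ ≈ 0.0357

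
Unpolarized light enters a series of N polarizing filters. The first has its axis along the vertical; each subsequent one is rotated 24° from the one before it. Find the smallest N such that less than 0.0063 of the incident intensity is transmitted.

N = 26

First polarizer halves the unpolarized light: factor 1/2.
Each further stage multiplies by cos²(24°) = 0.8346.
After N polarizers: T = 0.5·0.8346^(N−1). Require T < 0.0063 ⇒ N−1 > ln(0.0063/0.5)/ln(0.8346) = 24.19, so N−1 ≥ 25 and N = 26.
Check: N=26 gives T = 0.005438 < 0.0063; N=25 gives T = 0.006517.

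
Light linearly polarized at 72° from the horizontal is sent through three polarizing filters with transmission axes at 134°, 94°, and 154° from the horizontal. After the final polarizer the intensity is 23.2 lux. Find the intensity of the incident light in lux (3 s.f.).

I₀ ≈ 717 lux

I₁ = I₀ cos²(134° − 72°) = I₀ cos²(62°) = 0.2204 I₀.
I₂ = I₁ cos²(94° − 134°) = 0.2204 I₀ · cos²(40°) = 0.1293 I₀.
I₃ = I₂ cos²(154° − 94°) = 0.1293 I₀ · cos²(60°) = 0.03233 I₀.
So 23.2 lux = 0.03233 I₀, giving I₀ = 23.2/0.03233 = 717.5 lux.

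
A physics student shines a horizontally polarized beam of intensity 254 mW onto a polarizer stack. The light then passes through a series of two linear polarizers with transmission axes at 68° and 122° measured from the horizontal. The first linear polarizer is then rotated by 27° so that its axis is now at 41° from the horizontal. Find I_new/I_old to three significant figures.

I_new/I_old ≈ 0.287

Before rotation:
I₁ = I₀ cos²(68° − 0°) = I₀ cos²(68°) = 0.1403 I₀.
I₂ = I₁ cos²(122° − 68°) = 0.1403 I₀ · cos²(54°) = 0.04848 I₀.
After rotation:
I₁ = I₀ cos²(41° − 0°) = I₀ cos²(41°) = 0.5696 I₀.
I₂ = I₁ cos²(122° − 41°) = 0.5696 I₀ · cos²(81°) = 0.01394 I₀.
Ratio = 0.01394 / 0.04848 = 0.2875.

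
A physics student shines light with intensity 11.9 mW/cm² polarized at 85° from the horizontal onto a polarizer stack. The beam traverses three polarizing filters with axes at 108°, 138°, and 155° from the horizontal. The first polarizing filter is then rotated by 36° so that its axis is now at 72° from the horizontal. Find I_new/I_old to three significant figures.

I_new/I_old ≈ 0.247

Before rotation:
I₁ = I₀ cos²(108° − 85°) = I₀ cos²(23°) = 0.8473 I₀.
I₂ = I₁ cos²(138° − 108°) = 0.8473 I₀ · cos²(30°) = 0.6355 I₀.
I₃ = I₂ cos²(155° − 138°) = 0.6355 I₀ · cos²(17°) = 0.5812 I₀.
After rotation:
I₁ = I₀ cos²(72° − 85°) = I₀ cos²(13°) = 0.9494 I₀.
I₂ = I₁ cos²(138° − 72°) = 0.9494 I₀ · cos²(66°) = 0.1571 I₀.
I₃ = I₂ cos²(155° − 138°) = 0.1571 I₀ · cos²(17°) = 0.1436 I₀.
Ratio = 0.1436 / 0.5812 = 0.2472.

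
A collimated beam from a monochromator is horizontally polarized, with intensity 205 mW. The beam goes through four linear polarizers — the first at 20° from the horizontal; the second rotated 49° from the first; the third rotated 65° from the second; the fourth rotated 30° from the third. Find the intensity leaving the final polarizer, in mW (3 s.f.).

I₁ = 205 mW · cos²(20°) = 181 mW.
I₂ = I₁ · cos²(49°) = 181 · 0.4304 = 77.91 mW.
I₃ = I₂ · cos²(65°) = 77.91 · 0.1786 = 13.92 mW.
I₄ = I₃ · cos²(30°) = 13.92 · 0.75 = 10.44 mW.

I ≈ 10.4 mW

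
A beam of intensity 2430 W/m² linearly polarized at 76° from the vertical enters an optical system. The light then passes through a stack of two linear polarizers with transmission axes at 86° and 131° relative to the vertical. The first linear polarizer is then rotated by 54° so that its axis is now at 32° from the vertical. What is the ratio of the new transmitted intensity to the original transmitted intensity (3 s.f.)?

I_new/I_old ≈ 0.0261

Before rotation:
I₁ = I₀ cos²(86° − 76°) = I₀ cos²(10°) = 0.9698 I₀.
I₂ = I₁ cos²(131° − 86°) = 0.9698 I₀ · cos²(45°) = 0.4849 I₀.
After rotation:
I₁ = I₀ cos²(32° − 76°) = I₀ cos²(44°) = 0.5174 I₀.
Angle between axes 1 and 2: 81°. I₂ = 0.5174 I₀ · cos²(81°) = 0.01266 I₀.
Ratio = 0.01266 / 0.4849 = 0.02611.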